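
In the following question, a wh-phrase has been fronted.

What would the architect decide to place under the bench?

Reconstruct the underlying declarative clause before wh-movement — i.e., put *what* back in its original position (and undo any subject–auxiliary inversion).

'what' is the direct object of 'place'. Fronting leaves a gap immediately after 'place':
What would the architect decide to place ___ under the bench?

The architect would decide to place what under the bench.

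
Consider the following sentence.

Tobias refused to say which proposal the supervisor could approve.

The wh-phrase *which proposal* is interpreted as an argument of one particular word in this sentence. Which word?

Pre-movement form: The supervisor could approve which proposal.
'which proposal' is the direct object of 'approve'. Fronting leaves a gap immediately after 'approve':
Tobias refused to say which proposal the supervisor could approve ___.

approve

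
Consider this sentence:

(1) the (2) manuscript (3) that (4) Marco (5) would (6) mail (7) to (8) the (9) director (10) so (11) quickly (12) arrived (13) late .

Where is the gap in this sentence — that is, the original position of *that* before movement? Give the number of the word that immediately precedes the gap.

'that' is the direct object of 'mail'. It moves to the left edge, and the trace sits right after 'mail':
The manuscript that Marco would mail ___ to the director so quickly arrived late.
'mail' is word 6.

6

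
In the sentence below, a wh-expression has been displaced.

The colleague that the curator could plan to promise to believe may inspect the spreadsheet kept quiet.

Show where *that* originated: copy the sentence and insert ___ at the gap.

'that' is the subject of the clause embedded under 'believe'. The gap is right after 'believe'.

The colleague that the curator could plan to promise to believe ___ may inspect the spreadsheet kept quiet.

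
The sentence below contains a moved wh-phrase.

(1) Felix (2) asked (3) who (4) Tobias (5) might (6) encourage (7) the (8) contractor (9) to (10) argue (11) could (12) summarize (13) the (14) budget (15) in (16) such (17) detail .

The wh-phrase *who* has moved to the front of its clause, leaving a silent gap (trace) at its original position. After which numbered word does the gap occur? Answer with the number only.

Before movement: Tobias might encourage the contractor to argue who could summarize the budget in such detail.
'who' is the subject of the clause embedded under 'argue'. Wh-movement fronts it, leaving a gap right after 'argue':
Felix asked who Tobias might encourage the contractor to argue ___ could summarize the budget in such detail.
'argue' is word 10.

10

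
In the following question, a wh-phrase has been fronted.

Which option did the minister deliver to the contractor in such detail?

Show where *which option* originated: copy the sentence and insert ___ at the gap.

Before movement: The minister did deliver which option to the contractor in such detail.
The filler 'which option' is interpreted as the direct object of 'deliver'. The gap is right after 'deliver'.

Which option did the minister deliver ___ to the contractor in such detail?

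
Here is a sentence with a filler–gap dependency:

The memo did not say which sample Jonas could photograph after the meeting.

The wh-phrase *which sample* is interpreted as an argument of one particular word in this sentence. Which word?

In situ: Jonas could photograph which sample after the meeting.
The filler 'which sample' is interpreted as the direct object of 'photograph'. Fronting leaves a gap immediately after 'photograph':
The memo did not say which sample Jonas could photograph ___ after the meeting.

photograph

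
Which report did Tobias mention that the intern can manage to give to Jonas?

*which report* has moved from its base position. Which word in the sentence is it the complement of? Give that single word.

give

Underlying clause: Tobias did mention that the intern can manage to give which report to Jonas.
'which report' functions as the direct object of 'give'. It moves to the left edge, and the trace sits right after 'give':
Which report did Tobias mention that the intern can manage to give ___ to Jonas?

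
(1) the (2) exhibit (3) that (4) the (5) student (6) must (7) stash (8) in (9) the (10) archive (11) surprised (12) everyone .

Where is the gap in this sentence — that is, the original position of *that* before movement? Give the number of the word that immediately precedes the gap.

'that' functions as the direct object of 'stash'. Fronting leaves a gap immediately after 'stash':
The exhibit that the student must stash ___ in the archive surprised everyone.
'stash' is word 7.

7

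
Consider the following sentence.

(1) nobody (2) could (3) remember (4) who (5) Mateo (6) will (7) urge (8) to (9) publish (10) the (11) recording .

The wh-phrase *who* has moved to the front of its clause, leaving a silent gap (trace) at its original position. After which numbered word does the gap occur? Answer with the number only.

Underlying clause: Mateo will urge who to publish the recording.
The filler 'who' is interpreted as the direct object of 'urge'. Wh-movement fronts it, leaving a gap right after 'urge':
Nobody could remember who Mateo will urge ___ to publish the recording.
'urge' is word 7.

7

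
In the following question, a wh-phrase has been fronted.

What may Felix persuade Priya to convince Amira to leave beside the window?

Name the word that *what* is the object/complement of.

leave

Before movement: Felix may persuade Priya to convince Amira to leave what beside the window.
The filler 'what' is interpreted as the direct object of 'leave'. Wh-movement fronts it, leaving a gap right after 'leave':
What may Felix persuade Priya to convince Amira to leave ___ beside the window?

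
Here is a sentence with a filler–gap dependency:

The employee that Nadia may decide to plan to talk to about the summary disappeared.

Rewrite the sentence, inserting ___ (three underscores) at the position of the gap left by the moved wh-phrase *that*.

The employee that Nadia may decide to plan to talk to ___ about the summary disappeared.

'that' is the object of the preposition 'to'. The gap is right after 'to'.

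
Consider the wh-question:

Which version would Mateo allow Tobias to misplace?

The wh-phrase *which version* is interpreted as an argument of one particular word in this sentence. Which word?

misplace

Pre-movement form: Mateo would allow Tobias to misplace which version.
'which version' is the direct object of 'misplace'. It moves to the left edge, and the trace sits right after 'misplace':
Which version would Mateo allow Tobias to misplace ___?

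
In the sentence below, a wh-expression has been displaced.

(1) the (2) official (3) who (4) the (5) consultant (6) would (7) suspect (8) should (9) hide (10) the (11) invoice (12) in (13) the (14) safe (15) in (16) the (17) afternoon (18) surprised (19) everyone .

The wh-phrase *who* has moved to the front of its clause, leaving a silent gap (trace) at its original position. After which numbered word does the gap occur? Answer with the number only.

The filler 'who' is interpreted as the subject of the clause embedded under 'suspect'. Fronting leaves a gap immediately after 'suspect':
The official who the consultant would suspect ___ should hide the invoice in the safe in the afternoon surprised everyone.
'suspect' is word 7.

7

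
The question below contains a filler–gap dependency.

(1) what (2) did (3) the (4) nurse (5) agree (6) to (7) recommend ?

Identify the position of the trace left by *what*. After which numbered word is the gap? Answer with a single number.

In situ: The nurse did agree to recommend what.
'what' functions as the direct object of 'recommend'. Fronting leaves a gap immediately after 'recommend':
What did the nurse agree to recommend ___?
'recommend' is word 7.

7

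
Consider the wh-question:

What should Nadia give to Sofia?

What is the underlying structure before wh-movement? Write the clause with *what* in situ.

Nadia should give what to Sofia.

'what' is the direct object of 'give'. Wh-movement fronts it, leaving a gap right after 'give':
What should Nadia give ___ to Sofia?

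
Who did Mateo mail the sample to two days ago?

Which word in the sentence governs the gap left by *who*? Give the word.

to

Before movement: Mateo did mail the sample to who two days ago.
The filler 'who' is interpreted as the object of the preposition 'to' (recipient of 'mail'). Fronting leaves a gap immediately after 'to':
Who did Mateo mail the sample to ___ two days ago?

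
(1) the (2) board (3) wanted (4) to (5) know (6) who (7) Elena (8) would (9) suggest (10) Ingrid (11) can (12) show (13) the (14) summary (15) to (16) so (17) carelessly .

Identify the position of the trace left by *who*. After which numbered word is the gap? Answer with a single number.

15

Pre-movement form: Elena would suggest Ingrid can show the summary to who so carelessly.
'who' is the object of the preposition 'to' (recipient of 'show'). It moves to the left edge, and the trace sits right after 'to':
The board wanted to know who Elena would suggest Ingrid can show the summary to ___ so carelessly.
'to' is word 15.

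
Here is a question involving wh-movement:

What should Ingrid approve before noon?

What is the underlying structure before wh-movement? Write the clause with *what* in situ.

The filler 'what' is interpreted as the direct object of 'approve'. Wh-movement fronts it, leaving a gap right after 'approve':
What should Ingrid approve ___ before noon?

Ingrid should approve what before noon.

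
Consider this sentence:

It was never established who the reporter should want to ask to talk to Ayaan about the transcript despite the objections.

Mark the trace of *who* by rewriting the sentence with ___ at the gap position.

It was never established who the reporter should want to ask ___ to talk to Ayaan about the transcript despite the objections.

Before movement: The reporter should want to ask who to talk to Ayaan about the transcript despite the objections.
The filler 'who' is interpreted as the direct object of 'ask'. The gap is right after 'ask'.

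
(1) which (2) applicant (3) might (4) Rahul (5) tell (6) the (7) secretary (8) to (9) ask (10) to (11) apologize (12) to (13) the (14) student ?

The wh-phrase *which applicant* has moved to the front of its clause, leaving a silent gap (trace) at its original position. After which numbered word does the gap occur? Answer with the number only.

9

Underlying clause: Rahul might tell the secretary to ask which applicant to apologize to the student.
'which applicant' functions as the direct object of 'ask'. Fronting leaves a gap immediately after 'ask':
Which applicant might Rahul tell the secretary to ask ___ to apologize to the student?
'ask' is word 9.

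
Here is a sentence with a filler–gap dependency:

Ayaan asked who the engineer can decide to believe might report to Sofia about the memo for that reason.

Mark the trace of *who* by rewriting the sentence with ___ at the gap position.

Ayaan asked who the engineer can decide to believe ___ might report to Sofia about the memo for that reason.

In situ: The engineer can decide to believe who might report to Sofia about the memo for that reason.
'who' functions as the subject of the clause embedded under 'believe'. The gap is right after 'believe'.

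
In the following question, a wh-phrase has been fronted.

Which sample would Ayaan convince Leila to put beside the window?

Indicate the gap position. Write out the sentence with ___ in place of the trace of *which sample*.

In situ: Ayaan would convince Leila to put which sample beside the window.
'which sample' functions as the direct object of 'put'. The gap is right after 'put'.

Which sample would Ayaan convince Leila to put ___ beside the window?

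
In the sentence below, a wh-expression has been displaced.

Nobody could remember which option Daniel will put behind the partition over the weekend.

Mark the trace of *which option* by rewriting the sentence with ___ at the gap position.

Underlying clause: Daniel will put which option behind the partition over the weekend.
'which option' functions as the direct object of 'put'. The gap is right after 'put'.

Nobody could remember which option Daniel will put ___ behind the partition over the weekend.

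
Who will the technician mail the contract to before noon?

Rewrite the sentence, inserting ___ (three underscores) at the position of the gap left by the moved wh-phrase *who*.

Underlying clause: The technician will mail the contract to who before noon.
'who' functions as the object of the preposition 'to' (recipient of 'mail'). The gap is right after 'to'.

Who will the technician mail the contract to ___ before noon?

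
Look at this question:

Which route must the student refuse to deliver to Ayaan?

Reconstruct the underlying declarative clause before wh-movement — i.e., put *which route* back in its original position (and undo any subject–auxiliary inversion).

The student must refuse to deliver which route to Ayaan.

'which route' functions as the direct object of 'deliver'. Wh-movement fronts it, leaving a gap right after 'deliver':
Which route must the student refuse to deliver ___ to Ayaan?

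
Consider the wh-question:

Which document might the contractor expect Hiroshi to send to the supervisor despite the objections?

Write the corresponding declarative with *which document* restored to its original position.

The contractor might expect Hiroshi to send which document to the supervisor despite the objections.

'which document' is the direct object of 'send'. Fronting leaves a gap immediately after 'send':
Which document might the contractor expect Hiroshi to send ___ to the supervisor despite the objections?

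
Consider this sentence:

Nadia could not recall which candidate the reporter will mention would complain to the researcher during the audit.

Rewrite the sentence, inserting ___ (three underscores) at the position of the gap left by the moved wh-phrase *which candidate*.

Nadia could not recall which candidate the reporter will mention ___ would complain to the researcher during the audit.

Underlying clause: The reporter will mention which candidate would complain to the researcher during the audit.
'which candidate' functions as the subject of the clause embedded under 'mention'. The gap is right after 'mention'.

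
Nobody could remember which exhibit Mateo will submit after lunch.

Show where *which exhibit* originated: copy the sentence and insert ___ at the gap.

Underlying clause: Mateo will submit which exhibit after lunch.
The filler 'which exhibit' is interpreted as the direct object of 'submit'. The gap is right after 'submit'.

Nobody could remember which exhibit Mateo will submit ___ after lunch.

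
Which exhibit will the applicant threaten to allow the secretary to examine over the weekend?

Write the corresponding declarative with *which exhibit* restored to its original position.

The filler 'which exhibit' is interpreted as the direct object of 'examine'. Wh-movement fronts it, leaving a gap right after 'examine':
Which exhibit will the applicant threaten to allow the secretary to examine ___ over the weekend?

The applicant will threaten to allow the secretary to examine which exhibit over the weekend.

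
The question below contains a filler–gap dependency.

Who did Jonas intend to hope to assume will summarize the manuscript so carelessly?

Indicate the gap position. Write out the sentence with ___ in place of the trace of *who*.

Who did Jonas intend to hope to assume ___ will summarize the manuscript so carelessly?

Before movement: Jonas did intend to hope to assume who will summarize the manuscript so carelessly.
'who' is the subject of the clause embedded under 'assume'. The gap is right after 'assume'.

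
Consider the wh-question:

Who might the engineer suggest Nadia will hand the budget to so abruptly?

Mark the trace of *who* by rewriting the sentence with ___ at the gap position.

Underlying clause: The engineer might suggest Nadia will hand the budget to who so abruptly.
'who' functions as the object of the preposition 'to' (recipient of 'hand'). The gap is right after 'to'.

Who might the engineer suggest Nadia will hand the budget to ___ so abruptly?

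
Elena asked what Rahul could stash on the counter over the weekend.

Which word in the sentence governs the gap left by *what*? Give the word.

stash

Underlying clause: Rahul could stash what on the counter over the weekend.
'what' functions as the direct object of 'stash'. It moves to the left edge, and the trace sits right after 'stash':
Elena asked what Rahul could stash ___ on the counter over the weekend.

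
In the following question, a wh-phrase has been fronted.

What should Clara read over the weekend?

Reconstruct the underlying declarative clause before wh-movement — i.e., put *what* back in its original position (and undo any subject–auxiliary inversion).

Clara should read what over the weekend.

The filler 'what' is interpreted as the direct object of 'read'. Wh-movement fronts it, leaving a gap right after 'read':
What should Clara read ___ over the weekend?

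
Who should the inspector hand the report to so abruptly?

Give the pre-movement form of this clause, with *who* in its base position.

The inspector should hand the report to who so abruptly.

The filler 'who' is interpreted as the object of the preposition 'to' (recipient of 'hand'). Wh-movement fronts it, leaving a gap right after 'to':
Who should the inspector hand the report to ___ so abruptly?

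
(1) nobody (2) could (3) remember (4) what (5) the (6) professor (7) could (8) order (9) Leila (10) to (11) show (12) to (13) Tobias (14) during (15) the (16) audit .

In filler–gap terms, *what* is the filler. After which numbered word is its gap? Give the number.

Before movement: The professor could order Leila to show what to Tobias during the audit.
'what' is the direct object of 'show'. Wh-movement fronts it, leaving a gap right after 'show':
Nobody could remember what the professor could order Leila to show ___ to Tobias during the audit.
'show' is word 11.

11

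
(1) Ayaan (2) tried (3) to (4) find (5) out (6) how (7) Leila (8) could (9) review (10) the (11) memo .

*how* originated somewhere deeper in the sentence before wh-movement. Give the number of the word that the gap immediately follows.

11

Underlying clause: Leila could review the memo how.
'how' is the manner adjunct. Fronting leaves a gap immediately after 'memo':
Ayaan tried to find out how Leila could review the memo ___.
'memo' is word 11.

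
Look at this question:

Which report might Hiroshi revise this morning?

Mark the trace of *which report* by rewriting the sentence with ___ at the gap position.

In situ: Hiroshi might revise which report this morning.
'which report' functions as the direct object of 'revise'. The gap is right after 'revise'.

Which report might Hiroshi revise ___ this morning?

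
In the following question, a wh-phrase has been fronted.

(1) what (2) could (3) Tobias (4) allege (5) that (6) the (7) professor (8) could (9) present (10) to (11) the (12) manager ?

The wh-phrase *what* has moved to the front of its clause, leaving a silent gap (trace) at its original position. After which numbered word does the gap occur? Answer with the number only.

Before movement: Tobias could allege that the professor could present what to the manager.
'what' functions as the direct object of 'present'. It moves to the left edge, and the trace sits right after 'present':
What could Tobias allege that the professor could present ___ to the manager?
'present' is word 9.

9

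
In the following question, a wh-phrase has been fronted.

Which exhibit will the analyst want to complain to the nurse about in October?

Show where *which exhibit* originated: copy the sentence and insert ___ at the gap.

Which exhibit will the analyst want to complain to the nurse about ___ in October?

Before movement: The analyst will want to complain to the nurse about which exhibit in October.
'which exhibit' functions as the object of the preposition 'about'. The gap is right after 'about'.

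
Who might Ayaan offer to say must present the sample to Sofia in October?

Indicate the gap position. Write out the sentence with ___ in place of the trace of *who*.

Before movement: Ayaan might offer to say who must present the sample to Sofia in October.
The filler 'who' is interpreted as the subject of the clause embedded under 'say'. The gap is right after 'say'.

Who might Ayaan offer to say ___ must present the sample to Sofia in October?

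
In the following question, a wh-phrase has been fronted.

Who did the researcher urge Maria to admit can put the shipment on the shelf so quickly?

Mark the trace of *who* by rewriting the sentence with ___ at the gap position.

Who did the researcher urge Maria to admit ___ can put the shipment on the shelf so quickly?

Pre-movement form: The researcher did urge Maria to admit who can put the shipment on the shelf so quickly.
'who' is the subject of the clause embedded under 'admit'. The gap is right after 'admit'.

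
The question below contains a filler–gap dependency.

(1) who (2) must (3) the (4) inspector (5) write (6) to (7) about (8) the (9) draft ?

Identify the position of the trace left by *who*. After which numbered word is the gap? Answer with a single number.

In situ: The inspector must write to who about the draft.
'who' functions as the object of the preposition 'to'. It moves to the left edge, and the trace sits right after 'to':
Who must the inspector write to ___ about the draft?
'to' is word 6.

6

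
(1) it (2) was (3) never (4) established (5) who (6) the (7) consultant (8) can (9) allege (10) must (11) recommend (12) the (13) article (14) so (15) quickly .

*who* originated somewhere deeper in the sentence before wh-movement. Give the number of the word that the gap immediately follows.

9

Pre-movement form: The consultant can allege who must recommend the article so quickly.
'who' is the subject of the clause embedded under 'allege'. Wh-movement fronts it, leaving a gap right after 'allege':
It was never established who the consultant can allege ___ must recommend the article so quickly.
'allege' is word 9.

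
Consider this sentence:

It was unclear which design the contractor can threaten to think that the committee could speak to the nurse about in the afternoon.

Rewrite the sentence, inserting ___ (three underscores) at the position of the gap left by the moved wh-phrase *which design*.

Before movement: The contractor can threaten to think that the committee could speak to the nurse about which design in the afternoon.
'which design' is the object of the preposition 'about'. The gap is right after 'about'.

It was unclear which design the contractor can threaten to think that the committee could speak to the nurse about ___ in the afternoon.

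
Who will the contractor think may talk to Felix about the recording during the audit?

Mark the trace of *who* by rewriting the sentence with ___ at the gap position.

Pre-movement form: The contractor will think who may talk to Felix about the recording during the audit.
The filler 'who' is interpreted as the subject of the clause embedded under 'think'. The gap is right after 'think'.

Who will the contractor think ___ may talk to Felix about the recording during the audit?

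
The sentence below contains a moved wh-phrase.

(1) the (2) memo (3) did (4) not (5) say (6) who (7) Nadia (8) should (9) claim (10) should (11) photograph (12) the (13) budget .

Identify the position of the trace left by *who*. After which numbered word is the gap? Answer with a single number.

In situ: Nadia should claim who should photograph the budget.
'who' is the subject of the clause embedded under 'claim'. It moves to the left edge, and the trace sits right after 'claim':
The memo did not say who Nadia should claim ___ should photograph the budget.
'claim' is word 9.

9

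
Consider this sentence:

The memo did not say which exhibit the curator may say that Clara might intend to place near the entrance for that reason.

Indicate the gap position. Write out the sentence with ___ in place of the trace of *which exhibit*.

The memo did not say which exhibit the curator may say that Clara might intend to place ___ near the entrance for that reason.

Before movement: The curator may say that Clara might intend to place which exhibit near the entrance for that reason.
'which exhibit' is the direct object of 'place'. The gap is right after 'place'.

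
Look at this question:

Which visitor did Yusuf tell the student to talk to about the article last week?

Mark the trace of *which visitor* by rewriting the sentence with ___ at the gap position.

In situ: Yusuf did tell the student to talk to which visitor about the article last week.
'which visitor' is the object of the preposition 'to'. The gap is right after 'to'.

Which visitor did Yusuf tell the student to talk to ___ about the article last week?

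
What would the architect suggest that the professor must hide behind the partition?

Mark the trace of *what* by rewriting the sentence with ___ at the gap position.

In situ: The architect would suggest that the professor must hide what behind the partition.
'what' is the direct object of 'hide'. The gap is right after 'hide'.

What would the architect suggest that the professor must hide ___ behind the partition?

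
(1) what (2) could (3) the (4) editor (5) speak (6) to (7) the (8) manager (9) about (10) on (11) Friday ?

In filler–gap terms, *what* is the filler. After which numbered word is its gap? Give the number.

Underlying clause: The editor could speak to the manager about what on Friday.
The filler 'what' is interpreted as the object of the preposition 'about'. Wh-movement fronts it, leaving a gap right after 'about':
What could the editor speak to the manager about ___ on Friday?
'about' is word 9.

9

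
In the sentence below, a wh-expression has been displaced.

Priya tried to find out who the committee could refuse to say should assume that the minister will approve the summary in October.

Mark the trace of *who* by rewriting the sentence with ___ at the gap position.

Priya tried to find out who the committee could refuse to say ___ should assume that the minister will approve the summary in October.

In situ: The committee could refuse to say who should assume that the minister will approve the summary in October.
The filler 'who' is interpreted as the subject of the clause embedded under 'say'. The gap is right after 'say'.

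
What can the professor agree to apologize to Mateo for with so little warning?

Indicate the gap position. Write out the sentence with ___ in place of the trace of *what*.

Underlying clause: The professor can agree to apologize to Mateo for what with so little warning.
The filler 'what' is interpreted as the object of the preposition 'for'. The gap is right after 'for'.

What can the professor agree to apologize to Mateo for ___ with so little warning?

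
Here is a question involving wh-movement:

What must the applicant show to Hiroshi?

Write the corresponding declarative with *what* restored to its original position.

'what' is the direct object of 'show'. It moves to the left edge, and the trace sits right after 'show':
What must the applicant show ___ to Hiroshi?

The applicant must show what to Hiroshi.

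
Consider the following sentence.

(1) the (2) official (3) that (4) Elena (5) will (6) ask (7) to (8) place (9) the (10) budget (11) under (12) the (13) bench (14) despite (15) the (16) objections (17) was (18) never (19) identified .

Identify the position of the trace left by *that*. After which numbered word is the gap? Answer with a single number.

The filler 'that' is interpreted as the direct object of 'ask'. Fronting leaves a gap immediately after 'ask':
The official that Elena will ask ___ to place the budget under the bench despite the objections was never identified.
'ask' is word 6.

6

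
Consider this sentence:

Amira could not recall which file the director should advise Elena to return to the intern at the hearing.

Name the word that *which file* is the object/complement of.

Underlying clause: The director should advise Elena to return which file to the intern at the hearing.
The filler 'which file' is interpreted as the direct object of 'return'. Wh-movement fronts it, leaving a gap right after 'return':
Amira could not recall which file the director should advise Elena to return ___ to the intern at the hearing.

return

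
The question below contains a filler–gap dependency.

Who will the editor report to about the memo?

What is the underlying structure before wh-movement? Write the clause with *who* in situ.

'who' is the object of the preposition 'to'. It moves to the left edge, and the trace sits right after 'to':
Who will the editor report to ___ about the memo?

The editor will report to who about the memo.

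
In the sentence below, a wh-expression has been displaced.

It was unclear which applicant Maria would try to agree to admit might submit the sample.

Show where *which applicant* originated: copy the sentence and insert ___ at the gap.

Pre-movement form: Maria would try to agree to admit which applicant might submit the sample.
'which applicant' is the subject of the clause embedded under 'admit'. The gap is right after 'admit'.

It was unclear which applicant Maria would try to agree to admit ___ might submit the sample.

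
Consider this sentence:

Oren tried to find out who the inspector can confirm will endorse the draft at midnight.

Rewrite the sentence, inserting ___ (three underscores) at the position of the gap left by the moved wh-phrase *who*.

Before movement: The inspector can confirm who will endorse the draft at midnight.
'who' is the subject of the clause embedded under 'confirm'. The gap is right after 'confirm'.

Oren tried to find out who the inspector can confirm ___ will endorse the draft at midnight.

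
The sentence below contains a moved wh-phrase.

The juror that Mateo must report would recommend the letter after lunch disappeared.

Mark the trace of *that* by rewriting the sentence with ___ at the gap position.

The juror that Mateo must report ___ would recommend the letter after lunch disappeared.

'that' is the subject of the clause embedded under 'report'. The gap is right after 'report'.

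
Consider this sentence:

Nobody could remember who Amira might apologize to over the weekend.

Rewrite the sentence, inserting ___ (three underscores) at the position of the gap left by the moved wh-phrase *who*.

Before movement: Amira might apologize to who over the weekend.
The filler 'who' is interpreted as the object of the preposition 'to'. The gap is right after 'to'.

Nobody could remember who Amira might apologize to ___ over the weekend.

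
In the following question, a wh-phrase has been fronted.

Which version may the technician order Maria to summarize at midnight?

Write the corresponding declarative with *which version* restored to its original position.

'which version' is the direct object of 'summarize'. It moves to the left edge, and the trace sits right after 'summarize':
Which version may the technician order Maria to summarize ___ at midnight?

The technician may order Maria to summarize which version at midnight.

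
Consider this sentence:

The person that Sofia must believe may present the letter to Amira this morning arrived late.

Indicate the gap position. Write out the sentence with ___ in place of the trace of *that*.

'that' is the subject of the clause embedded under 'believe'. The gap is right after 'believe'.

The person that Sofia must believe ___ may present the letter to Amira this morning arrived late.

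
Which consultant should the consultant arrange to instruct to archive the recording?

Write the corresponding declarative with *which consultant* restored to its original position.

'which consultant' is the direct object of 'instruct'. Wh-movement fronts it, leaving a gap right after 'instruct':
Which consultant should the consultant arrange to instruct ___ to archive the recording?

The consultant should arrange to instruct which consultant to archive the recording.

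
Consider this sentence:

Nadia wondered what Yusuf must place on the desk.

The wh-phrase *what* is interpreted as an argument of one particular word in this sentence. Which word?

In situ: Yusuf must place what on the desk.
The filler 'what' is interpreted as the direct object of 'place'. It moves to the left edge, and the trace sits right after 'place':
Nadia wondered what Yusuf must place ___ on the desk.

place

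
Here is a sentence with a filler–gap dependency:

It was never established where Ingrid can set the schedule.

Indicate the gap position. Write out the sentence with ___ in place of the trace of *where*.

Pre-movement form: Ingrid can set the schedule where.
'where' is the locative complement of 'set'. The gap is right after 'schedule'.

It was never established where Ingrid can set the schedule ___.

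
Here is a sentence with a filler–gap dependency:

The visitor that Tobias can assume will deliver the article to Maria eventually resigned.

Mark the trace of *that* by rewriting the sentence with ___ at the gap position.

The visitor that Tobias can assume ___ will deliver the article to Maria eventually resigned.

'that' functions as the subject of the clause embedded under 'assume'. The gap is right after 'assume'.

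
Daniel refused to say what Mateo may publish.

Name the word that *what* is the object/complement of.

In situ: Mateo may publish what.
'what' functions as the direct object of 'publish'. Fronting leaves a gap immediately after 'publish':
Daniel refused to say what Mateo may publish ___.

publish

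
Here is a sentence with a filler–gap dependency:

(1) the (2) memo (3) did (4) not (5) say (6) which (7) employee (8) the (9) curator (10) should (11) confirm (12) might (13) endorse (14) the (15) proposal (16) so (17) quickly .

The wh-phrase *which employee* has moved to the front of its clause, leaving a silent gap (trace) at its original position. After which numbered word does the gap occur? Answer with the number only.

11

Pre-movement form: The curator should confirm which employee might endorse the proposal so quickly.
'which employee' is the subject of the clause embedded under 'confirm'. It moves to the left edge, and the trace sits right after 'confirm':
The memo did not say which employee the curator should confirm ___ might endorse the proposal so quickly.
'confirm' is word 11.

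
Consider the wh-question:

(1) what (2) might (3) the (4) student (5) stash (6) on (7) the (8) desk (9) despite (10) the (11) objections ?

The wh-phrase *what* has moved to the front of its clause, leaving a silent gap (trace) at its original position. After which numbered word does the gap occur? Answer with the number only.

Underlying clause: The student might stash what on the desk despite the objections.
'what' is the direct object of 'stash'. It moves to the left edge, and the trace sits right after 'stash':
What might the student stash ___ on the desk despite the objections?
'stash' is word 5.

5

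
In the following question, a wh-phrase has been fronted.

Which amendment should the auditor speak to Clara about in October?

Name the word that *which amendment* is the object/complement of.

about

Pre-movement form: The auditor should speak to Clara about which amendment in October.
'which amendment' functions as the object of the preposition 'about'. Wh-movement fronts it, leaving a gap right after 'about':
Which amendment should the auditor speak to Clara about ___ in October?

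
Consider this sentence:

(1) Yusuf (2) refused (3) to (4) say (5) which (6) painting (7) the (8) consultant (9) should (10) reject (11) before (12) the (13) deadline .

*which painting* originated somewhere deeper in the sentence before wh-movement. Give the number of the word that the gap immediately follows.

10

Underlying clause: The consultant should reject which painting before the deadline.
'which painting' is the direct object of 'reject'. It moves to the left edge, and the trace sits right after 'reject':
Yusuf refused to say which painting the consultant should reject ___ before the deadline.
'reject' is word 10.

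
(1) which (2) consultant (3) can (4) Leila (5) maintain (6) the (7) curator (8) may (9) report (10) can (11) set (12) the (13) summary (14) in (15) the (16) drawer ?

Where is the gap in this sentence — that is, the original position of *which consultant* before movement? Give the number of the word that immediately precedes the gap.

9

Pre-movement form: Leila can maintain the curator may report which consultant can set the summary in the drawer.
'which consultant' is the subject of the clause embedded under 'report'. Fronting leaves a gap immediately after 'report':
Which consultant can Leila maintain the curator may report ___ can set the summary in the drawer?
'report' is word 9.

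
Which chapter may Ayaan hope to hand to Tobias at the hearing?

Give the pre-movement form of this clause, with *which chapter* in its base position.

Ayaan may hope to hand which chapter to Tobias at the hearing.

'which chapter' functions as the direct object of 'hand'. Wh-movement fronts it, leaving a gap right after 'hand':
Which chapter may Ayaan hope to hand ___ to Tobias at the hearing?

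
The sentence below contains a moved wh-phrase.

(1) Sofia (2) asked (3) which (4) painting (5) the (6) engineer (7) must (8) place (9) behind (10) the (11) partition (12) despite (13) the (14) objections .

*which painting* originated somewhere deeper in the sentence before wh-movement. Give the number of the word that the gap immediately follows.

8

In situ: The engineer must place which painting behind the partition despite the objections.
The filler 'which painting' is interpreted as the direct object of 'place'. Wh-movement fronts it, leaving a gap right after 'place':
Sofia asked which painting the engineer must place ___ behind the partition despite the objections.
'place' is word 8.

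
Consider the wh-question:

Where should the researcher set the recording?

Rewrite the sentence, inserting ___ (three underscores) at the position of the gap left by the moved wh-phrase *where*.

In situ: The researcher should set the recording where.
The filler 'where' is interpreted as the locative complement of 'set'. The gap is right after 'recording'.

Where should the researcher set the recording ___?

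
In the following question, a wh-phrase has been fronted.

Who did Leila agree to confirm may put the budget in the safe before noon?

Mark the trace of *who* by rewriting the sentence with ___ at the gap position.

Pre-movement form: Leila did agree to confirm who may put the budget in the safe before noon.
The filler 'who' is interpreted as the subject of the clause embedded under 'confirm'. The gap is right after 'confirm'.

Who did Leila agree to confirm ___ may put the budget in the safe before noon?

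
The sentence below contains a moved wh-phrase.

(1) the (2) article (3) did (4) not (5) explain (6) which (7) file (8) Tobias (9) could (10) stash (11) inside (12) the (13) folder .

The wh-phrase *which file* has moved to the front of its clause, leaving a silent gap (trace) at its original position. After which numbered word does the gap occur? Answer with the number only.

Underlying clause: Tobias could stash which file inside the folder.
'which file' is the direct object of 'stash'. Wh-movement fronts it, leaving a gap right after 'stash':
The article did not explain which file Tobias could stash ___ inside the folder.
'stash' is word 10.

10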